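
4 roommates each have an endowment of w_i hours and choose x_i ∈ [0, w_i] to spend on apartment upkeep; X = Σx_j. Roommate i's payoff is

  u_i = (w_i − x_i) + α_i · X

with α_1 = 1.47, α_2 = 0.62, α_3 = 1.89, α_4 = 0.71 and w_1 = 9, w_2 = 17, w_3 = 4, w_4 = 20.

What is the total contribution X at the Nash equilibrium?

∂u_i/∂x_i = α_i − 1, so roommate i contributes w_i if α_i > 1, else 0.
α_i > 1 for i ∈ {1, 3}; NE contributions (9, 0, 4, 0), X = 13.

13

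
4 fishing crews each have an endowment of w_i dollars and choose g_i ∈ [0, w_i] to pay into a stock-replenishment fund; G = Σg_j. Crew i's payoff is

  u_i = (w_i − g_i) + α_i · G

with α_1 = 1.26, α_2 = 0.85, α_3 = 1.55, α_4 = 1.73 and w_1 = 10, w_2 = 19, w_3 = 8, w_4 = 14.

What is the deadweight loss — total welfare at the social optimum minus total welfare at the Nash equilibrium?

∂u_i/∂g_i = α_i − 1, so crew i contributes w_i if α_i > 1, else 0.
α_i > 1 for i ∈ {1, 3, 4}; NE contributions (10, 0, 8, 14), G = 32.
W^NE = Σw_i − G^NE + (Σα_i)·G^NE = 51 + 4.39·32 = 191.48.
Planner: ∂(Σu_j)/∂g_i = Σα_j − 1 = 4.39 > 0, so everyone contributes w_i; G^SO = 51, W^SO = 51 + 4.39·51 = 274.89.
Deadweight loss = 83.41.

83.41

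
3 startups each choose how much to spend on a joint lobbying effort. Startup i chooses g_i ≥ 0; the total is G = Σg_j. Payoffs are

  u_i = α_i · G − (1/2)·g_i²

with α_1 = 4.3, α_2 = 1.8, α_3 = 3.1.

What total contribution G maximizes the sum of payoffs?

27.6

Planner FOC: ∂(Σu_j)/∂g_i = (Σα_j) − g_i = 0, so g_i^SO = Σα_j = 9.2 for every i; G^SO = 27.6.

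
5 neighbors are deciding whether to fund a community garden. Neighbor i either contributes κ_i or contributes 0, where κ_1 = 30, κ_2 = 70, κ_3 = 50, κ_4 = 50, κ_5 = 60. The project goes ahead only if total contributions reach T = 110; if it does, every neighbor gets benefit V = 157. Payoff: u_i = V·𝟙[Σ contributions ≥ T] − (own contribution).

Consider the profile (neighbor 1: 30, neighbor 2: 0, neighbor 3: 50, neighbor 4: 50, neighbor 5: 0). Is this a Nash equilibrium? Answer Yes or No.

Total = 130 ≥ 110: provided.
Neighbor 1 (pledges 30, payoff 127): dropping to 0 → total 100, payoff 0. No gain.
Neighbor 2 (pledges 0, payoff 157): pledging 70 → total 200, payoff 87. No gain.
Neighbor 3 (pledges 50, payoff 107): dropping to 0 → total 80, payoff 0. No gain.
Neighbor 4 (pledges 50, payoff 107): dropping to 0 → total 80, payoff 0. No gain.
Neighbor 5 (pledges 0, payoff 157): pledging 60 → total 190, payoff 97. No gain.

Yes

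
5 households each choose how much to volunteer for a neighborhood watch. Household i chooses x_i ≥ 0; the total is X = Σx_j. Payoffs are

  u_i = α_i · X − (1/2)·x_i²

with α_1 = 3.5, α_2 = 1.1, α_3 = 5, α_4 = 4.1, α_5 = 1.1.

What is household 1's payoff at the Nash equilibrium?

45.675

Household i's FOC: ∂u_i/∂x_i = α_i − x_i = 0, so x_i* = α_i.
NE contributions = (3.5, 1.1, 5, 4.1, 1.1); X = 14.8.
u_1 = α_1·X − ½·(x_1)² = 3.5·14.8 − ½·3.5² = 45.675.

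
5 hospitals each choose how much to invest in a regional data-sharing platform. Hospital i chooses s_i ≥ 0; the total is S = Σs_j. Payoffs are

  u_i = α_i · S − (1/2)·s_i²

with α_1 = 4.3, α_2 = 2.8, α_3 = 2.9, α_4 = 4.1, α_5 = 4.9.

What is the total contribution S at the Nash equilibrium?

Hospital i's FOC: ∂u_i/∂s_i = α_i − s_i = 0, so s_i* = α_i.
NE contributions = (4.3, 2.8, 2.9, 4.1, 4.9); S = 19.

19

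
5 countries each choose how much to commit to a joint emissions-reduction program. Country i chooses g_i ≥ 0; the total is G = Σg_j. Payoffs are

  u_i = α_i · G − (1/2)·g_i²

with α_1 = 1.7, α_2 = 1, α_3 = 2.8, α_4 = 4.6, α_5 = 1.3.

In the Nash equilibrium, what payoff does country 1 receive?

Country i's FOC: ∂u_i/∂g_i = α_i − g_i = 0, so g_i* = α_i.
NE contributions = (1.7, 1, 2.8, 4.6, 1.3); G = 11.4.
u_1 = α_1·G − ½·(g_1)² = 1.7·11.4 − ½·1.7² = 17.935.

17.935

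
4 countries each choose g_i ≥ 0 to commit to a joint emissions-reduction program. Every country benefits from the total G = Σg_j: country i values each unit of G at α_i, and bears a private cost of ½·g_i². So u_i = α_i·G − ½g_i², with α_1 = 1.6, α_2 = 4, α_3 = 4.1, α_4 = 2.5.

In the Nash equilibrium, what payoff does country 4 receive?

Country i's FOC: ∂u_i/∂g_i = α_i − g_i = 0, so g_i* = α_i.
NE contributions = (1.6, 4, 4.1, 2.5); G = 12.2.
u_4 = α_4·G − ½·(g_4)² = 2.5·12.2 − ½·2.5² = 27.375.

27.375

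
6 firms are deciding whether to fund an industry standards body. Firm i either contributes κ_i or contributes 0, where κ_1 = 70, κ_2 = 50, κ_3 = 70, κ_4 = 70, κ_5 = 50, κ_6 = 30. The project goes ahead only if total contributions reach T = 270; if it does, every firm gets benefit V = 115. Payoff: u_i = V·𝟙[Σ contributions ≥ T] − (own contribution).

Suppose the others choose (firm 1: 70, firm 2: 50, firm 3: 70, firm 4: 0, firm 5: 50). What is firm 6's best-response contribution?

30

Others' total = 240. Contributing 30 brings total to 270 ≥ 270: gain V − κ_6 = 85.
Best response: 30.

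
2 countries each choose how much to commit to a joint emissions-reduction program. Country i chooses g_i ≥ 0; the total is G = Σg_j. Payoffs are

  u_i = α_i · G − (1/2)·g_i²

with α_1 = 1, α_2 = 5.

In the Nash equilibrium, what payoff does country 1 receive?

5.5

Country i's FOC: ∂u_i/∂g_i = α_i − g_i = 0, so g_i* = α_i.
NE contributions = (1, 5); G = 6.
u_1 = α_1·G − ½·(g_1)² = 1·6 − ½·1² = 5.5.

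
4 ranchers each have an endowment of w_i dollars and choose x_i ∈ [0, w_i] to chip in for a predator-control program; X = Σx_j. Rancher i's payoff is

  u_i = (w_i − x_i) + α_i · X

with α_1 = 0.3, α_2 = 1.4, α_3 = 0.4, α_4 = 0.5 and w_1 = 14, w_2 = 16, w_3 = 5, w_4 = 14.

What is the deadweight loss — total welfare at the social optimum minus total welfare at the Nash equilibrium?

∂u_i/∂x_i = α_i − 1, so rancher i contributes w_i if α_i > 1, else 0.
α_i > 1 for i ∈ {2}; NE contributions (0, 16, 0, 0), X = 16.
W^NE = Σw_i − X^NE + (Σα_i)·X^NE = 49 + 1.6·16 = 74.6.
Planner: ∂(Σu_j)/∂x_i = Σα_j − 1 = 1.6 > 0, so everyone contributes w_i; X^SO = 49, W^SO = 49 + 1.6·49 = 127.4.
Deadweight loss = 52.8.

52.8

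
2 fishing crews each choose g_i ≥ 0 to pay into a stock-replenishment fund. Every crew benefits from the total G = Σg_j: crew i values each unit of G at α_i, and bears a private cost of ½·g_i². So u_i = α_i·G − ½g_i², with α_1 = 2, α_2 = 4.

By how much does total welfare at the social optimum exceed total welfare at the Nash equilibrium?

10

Crew i's FOC: ∂u_i/∂g_i = α_i − g_i = 0, so g_i* = α_i.
NE contributions = (2, 4); G = 6.
W^NE = (Σα)·G − ½Σα_i² = 6² − ½·20 = 26.
Planner sets g_i = Σα_j = 6 for every i, so G^SO = 2·6 = 12.
W^SO = (Σα)·G^SO − ½·2·(Σα)² = (2/2)·6² = 36.
Deadweight loss = W^SO − W^NE = 10.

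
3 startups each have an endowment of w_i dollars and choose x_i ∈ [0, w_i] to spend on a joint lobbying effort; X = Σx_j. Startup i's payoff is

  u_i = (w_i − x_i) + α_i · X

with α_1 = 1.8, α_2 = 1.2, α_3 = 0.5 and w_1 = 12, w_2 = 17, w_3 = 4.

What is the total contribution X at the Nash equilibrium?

∂u_i/∂x_i = α_i − 1, so startup i contributes w_i if α_i > 1, else 0.
α_i > 1 for i ∈ {1, 2}; NE contributions (12, 17, 0), X = 29.

29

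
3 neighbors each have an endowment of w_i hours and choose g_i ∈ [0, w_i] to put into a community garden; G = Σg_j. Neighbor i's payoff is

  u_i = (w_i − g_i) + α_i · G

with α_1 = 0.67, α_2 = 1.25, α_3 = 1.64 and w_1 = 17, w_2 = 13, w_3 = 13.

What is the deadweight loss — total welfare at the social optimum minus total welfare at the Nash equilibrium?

∂u_i/∂g_i = α_i − 1, so neighbor i contributes w_i if α_i > 1, else 0.
α_i > 1 for i ∈ {2, 3}; NE contributions (0, 13, 13), G = 26.
W^NE = Σw_i − G^NE + (Σα_i)·G^NE = 43 + 2.56·26 = 109.56.
Planner: ∂(Σu_j)/∂g_i = Σα_j − 1 = 2.56 > 0, so everyone contributes w_i; G^SO = 43, W^SO = 43 + 2.56·43 = 153.08.
Deadweight loss = 43.52.

43.52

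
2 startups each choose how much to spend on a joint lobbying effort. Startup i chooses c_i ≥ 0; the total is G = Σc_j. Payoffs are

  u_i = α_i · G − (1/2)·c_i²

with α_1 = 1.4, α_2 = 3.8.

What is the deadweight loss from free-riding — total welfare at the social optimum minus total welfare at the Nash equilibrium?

Startup i's FOC: ∂u_i/∂c_i = α_i − c_i = 0, so c_i* = α_i.
NE contributions = (1.4, 3.8); G = 5.2.
W^NE = (Σα)·G − ½Σα_i² = 5.2² − ½·16.4 = 18.84.
Planner sets c_i = Σα_j = 5.2 for every i, so G^SO = 2·5.2 = 10.4.
W^SO = (Σα)·G^SO − ½·2·(Σα)² = (2/2)·5.2² = 27.04.
Deadweight loss = W^SO − W^NE = 8.2.

8.2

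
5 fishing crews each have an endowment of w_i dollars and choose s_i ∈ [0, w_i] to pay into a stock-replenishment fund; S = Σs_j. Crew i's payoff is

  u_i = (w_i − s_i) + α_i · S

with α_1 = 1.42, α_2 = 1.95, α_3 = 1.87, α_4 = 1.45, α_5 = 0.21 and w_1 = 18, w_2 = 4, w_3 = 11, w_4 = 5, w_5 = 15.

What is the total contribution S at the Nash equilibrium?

38

∂u_i/∂s_i = α_i − 1, so crew i contributes w_i if α_i > 1, else 0.
α_i > 1 for i ∈ {1, 2, 3, 4}; NE contributions (18, 4, 11, 5, 0), S = 38.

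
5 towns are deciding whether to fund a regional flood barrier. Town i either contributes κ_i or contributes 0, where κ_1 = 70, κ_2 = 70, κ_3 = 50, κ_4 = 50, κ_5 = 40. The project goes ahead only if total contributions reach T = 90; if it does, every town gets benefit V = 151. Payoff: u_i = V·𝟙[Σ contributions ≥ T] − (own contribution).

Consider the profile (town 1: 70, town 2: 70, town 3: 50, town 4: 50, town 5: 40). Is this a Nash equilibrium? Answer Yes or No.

Total = 280 ≥ 90: provided.
Town 1 (pledges 70, payoff 81): dropping to 0 → total 210, payoff 151. Profitable deviation.

No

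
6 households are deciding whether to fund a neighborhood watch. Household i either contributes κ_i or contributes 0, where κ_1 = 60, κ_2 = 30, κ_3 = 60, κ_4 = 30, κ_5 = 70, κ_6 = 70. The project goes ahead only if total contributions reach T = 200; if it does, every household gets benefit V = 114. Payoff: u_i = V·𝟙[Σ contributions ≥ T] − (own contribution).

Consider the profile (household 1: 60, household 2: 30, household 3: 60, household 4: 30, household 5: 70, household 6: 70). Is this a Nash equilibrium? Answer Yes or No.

Total = 320 ≥ 200: provided.
Household 1 (pledges 60, payoff 54): dropping to 0 → total 260, payoff 114. Profitable deviation.

No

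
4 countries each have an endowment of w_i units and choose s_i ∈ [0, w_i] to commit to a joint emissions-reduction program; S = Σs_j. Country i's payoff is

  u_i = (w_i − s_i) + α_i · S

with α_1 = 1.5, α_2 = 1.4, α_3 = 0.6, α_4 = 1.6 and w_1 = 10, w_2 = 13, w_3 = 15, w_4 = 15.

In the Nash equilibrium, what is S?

38

∂u_i/∂s_i = α_i − 1, so country i contributes w_i if α_i > 1, else 0.
α_i > 1 for i ∈ {1, 2, 4}; NE contributions (10, 13, 0, 15), S = 38.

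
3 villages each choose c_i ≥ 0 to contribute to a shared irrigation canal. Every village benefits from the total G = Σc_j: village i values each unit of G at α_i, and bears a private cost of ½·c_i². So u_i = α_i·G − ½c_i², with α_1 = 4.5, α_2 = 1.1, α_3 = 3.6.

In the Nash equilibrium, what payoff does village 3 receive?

26.64

Village i's FOC: ∂u_i/∂c_i = α_i − c_i = 0, so c_i* = α_i.
NE contributions = (4.5, 1.1, 3.6); G = 9.2.
u_3 = α_3·G − ½·(c_3)² = 3.6·9.2 − ½·3.6² = 26.64.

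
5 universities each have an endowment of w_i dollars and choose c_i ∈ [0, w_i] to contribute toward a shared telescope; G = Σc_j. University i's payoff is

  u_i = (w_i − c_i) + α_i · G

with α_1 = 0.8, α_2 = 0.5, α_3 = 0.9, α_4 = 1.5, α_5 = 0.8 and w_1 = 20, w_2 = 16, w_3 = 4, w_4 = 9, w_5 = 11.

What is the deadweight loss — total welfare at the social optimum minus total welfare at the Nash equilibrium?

178.5

∂u_i/∂c_i = α_i − 1, so university i contributes w_i if α_i > 1, else 0.
α_i > 1 for i ∈ {4}; NE contributions (0, 0, 0, 9, 0), G = 9.
W^NE = Σw_i − G^NE + (Σα_i)·G^NE = 60 + 3.5·9 = 91.5.
Planner: ∂(Σu_j)/∂c_i = Σα_j − 1 = 3.5 > 0, so everyone contributes w_i; G^SO = 60, W^SO = 60 + 3.5·60 = 270.
Deadweight loss = 178.5.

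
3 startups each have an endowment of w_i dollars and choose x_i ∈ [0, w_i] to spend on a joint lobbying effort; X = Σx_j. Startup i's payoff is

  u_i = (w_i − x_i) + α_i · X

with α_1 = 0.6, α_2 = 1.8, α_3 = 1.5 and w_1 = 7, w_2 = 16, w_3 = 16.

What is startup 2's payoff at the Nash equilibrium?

∂u_i/∂x_i = α_i − 1, so startup i contributes w_i if α_i > 1, else 0.
α_i > 1 for i ∈ {2, 3}; NE contributions (0, 16, 16), X = 32.
u_2 = (16 − 16) + 1.8·32 = 57.6.

57.6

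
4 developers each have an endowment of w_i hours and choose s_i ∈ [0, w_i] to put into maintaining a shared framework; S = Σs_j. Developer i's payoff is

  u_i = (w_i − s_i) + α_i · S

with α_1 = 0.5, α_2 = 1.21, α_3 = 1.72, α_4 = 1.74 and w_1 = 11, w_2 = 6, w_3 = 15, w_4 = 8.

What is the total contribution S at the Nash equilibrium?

∂u_i/∂s_i = α_i − 1, so developer i contributes w_i if α_i > 1, else 0.
α_i > 1 for i ∈ {2, 3, 4}; NE contributions (0, 6, 15, 8), S = 29.

29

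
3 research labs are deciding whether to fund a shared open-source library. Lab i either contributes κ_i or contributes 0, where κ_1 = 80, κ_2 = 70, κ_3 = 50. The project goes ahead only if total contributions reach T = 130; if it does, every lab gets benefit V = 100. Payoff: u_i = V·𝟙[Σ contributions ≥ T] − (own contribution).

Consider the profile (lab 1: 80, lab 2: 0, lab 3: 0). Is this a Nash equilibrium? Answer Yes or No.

Total = 80 < 130: not provided.
Lab 1 (pledges 80, payoff -80): dropping to 0 → total 0, payoff 0. Profitable deviation.

No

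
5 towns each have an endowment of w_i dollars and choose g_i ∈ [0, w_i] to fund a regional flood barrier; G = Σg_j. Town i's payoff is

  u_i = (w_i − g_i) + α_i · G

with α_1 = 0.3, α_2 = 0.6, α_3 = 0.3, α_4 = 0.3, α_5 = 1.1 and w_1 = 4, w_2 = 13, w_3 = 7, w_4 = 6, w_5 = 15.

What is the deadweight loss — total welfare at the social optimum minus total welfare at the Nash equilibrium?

∂u_i/∂g_i = α_i − 1, so town i contributes w_i if α_i > 1, else 0.
α_i > 1 for i ∈ {5}; NE contributions (0, 0, 0, 0, 15), G = 15.
W^NE = Σw_i − G^NE + (Σα_i)·G^NE = 45 + 1.6·15 = 69.
Planner: ∂(Σu_j)/∂g_i = Σα_j − 1 = 1.6 > 0, so everyone contributes w_i; G^SO = 45, W^SO = 45 + 1.6·45 = 117.
Deadweight loss = 48.

48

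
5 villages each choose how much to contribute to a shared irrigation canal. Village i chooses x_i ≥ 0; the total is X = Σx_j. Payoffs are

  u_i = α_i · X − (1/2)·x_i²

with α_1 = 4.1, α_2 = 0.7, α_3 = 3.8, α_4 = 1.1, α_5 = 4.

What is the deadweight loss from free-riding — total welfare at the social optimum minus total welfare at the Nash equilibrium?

Village i's FOC: ∂u_i/∂x_i = α_i − x_i = 0, so x_i* = α_i.
NE contributions = (4.1, 0.7, 3.8, 1.1, 4); X = 13.7.
W^NE = (Σα)·X − ½Σα_i² = 13.7² − ½·48.95 = 163.215.
Planner sets x_i = Σα_j = 13.7 for every i, so X^SO = 5·13.7 = 68.5.
W^SO = (Σα)·X^SO − ½·5·(Σα)² = (5/2)·13.7² = 469.225.
Deadweight loss = W^SO − W^NE = 306.01.

306.01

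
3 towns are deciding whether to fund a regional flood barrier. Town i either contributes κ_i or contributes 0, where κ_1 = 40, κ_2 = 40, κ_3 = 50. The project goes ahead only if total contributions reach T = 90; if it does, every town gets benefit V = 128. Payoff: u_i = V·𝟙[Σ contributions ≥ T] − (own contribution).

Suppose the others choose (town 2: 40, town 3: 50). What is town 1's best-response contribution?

Others' total = 90 ≥ 90; contributing adds cost 40 for no extra benefit.
Best response: 0.

0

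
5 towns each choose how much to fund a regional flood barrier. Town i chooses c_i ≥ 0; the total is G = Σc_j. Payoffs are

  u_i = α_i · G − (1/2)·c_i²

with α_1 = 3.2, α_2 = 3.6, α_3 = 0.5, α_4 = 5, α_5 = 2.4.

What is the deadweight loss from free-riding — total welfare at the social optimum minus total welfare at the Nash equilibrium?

Town i's FOC: ∂u_i/∂c_i = α_i − c_i = 0, so c_i* = α_i.
NE contributions = (3.2, 3.6, 0.5, 5, 2.4); G = 14.7.
W^NE = (Σα)·G − ½Σα_i² = 14.7² − ½·54.21 = 188.985.
Planner sets c_i = Σα_j = 14.7 for every i, so G^SO = 5·14.7 = 73.5.
W^SO = (Σα)·G^SO − ½·5·(Σα)² = (5/2)·14.7² = 540.225.
Deadweight loss = W^SO − W^NE = 351.24.

351.24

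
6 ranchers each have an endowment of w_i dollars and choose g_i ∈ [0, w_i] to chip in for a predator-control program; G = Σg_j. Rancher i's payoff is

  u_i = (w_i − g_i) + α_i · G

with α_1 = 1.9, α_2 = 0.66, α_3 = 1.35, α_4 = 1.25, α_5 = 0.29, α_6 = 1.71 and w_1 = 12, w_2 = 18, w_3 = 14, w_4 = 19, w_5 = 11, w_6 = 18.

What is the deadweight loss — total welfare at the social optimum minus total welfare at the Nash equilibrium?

∂u_i/∂g_i = α_i − 1, so rancher i contributes w_i if α_i > 1, else 0.
α_i > 1 for i ∈ {1, 3, 4, 6}; NE contributions (12, 0, 14, 19, 0, 18), G = 63.
W^NE = Σw_i − G^NE + (Σα_i)·G^NE = 92 + 6.16·63 = 480.08.
Planner: ∂(Σu_j)/∂g_i = Σα_j − 1 = 6.16 > 0, so everyone contributes w_i; G^SO = 92, W^SO = 92 + 6.16·92 = 658.72.
Deadweight loss = 178.64.

178.64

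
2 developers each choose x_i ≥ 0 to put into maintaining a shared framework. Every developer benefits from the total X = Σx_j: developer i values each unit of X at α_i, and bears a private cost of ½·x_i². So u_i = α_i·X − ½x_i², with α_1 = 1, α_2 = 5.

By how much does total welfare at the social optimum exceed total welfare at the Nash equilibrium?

Developer i's FOC: ∂u_i/∂x_i = α_i − x_i = 0, so x_i* = α_i.
NE contributions = (1, 5); X = 6.
W^NE = (Σα)·X − ½Σα_i² = 6² − ½·26 = 23.
Planner sets x_i = Σα_j = 6 for every i, so X^SO = 2·6 = 12.
W^SO = (Σα)·X^SO − ½·2·(Σα)² = (2/2)·6² = 36.
Deadweight loss = W^SO − W^NE = 13.

13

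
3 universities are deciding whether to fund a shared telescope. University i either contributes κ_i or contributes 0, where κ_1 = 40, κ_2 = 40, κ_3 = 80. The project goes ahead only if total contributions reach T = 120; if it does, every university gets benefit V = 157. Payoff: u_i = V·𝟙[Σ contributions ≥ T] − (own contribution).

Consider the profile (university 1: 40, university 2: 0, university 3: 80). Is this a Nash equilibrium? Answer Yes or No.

Total = 120 ≥ 120: provided.
University 1 (pledges 40, payoff 117): dropping to 0 → total 80, payoff 0. No gain.
University 2 (pledges 0, payoff 157): pledging 40 → total 160, payoff 117. No gain.
University 3 (pledges 80, payoff 77): dropping to 0 → total 40, payoff 0. No gain.

Yes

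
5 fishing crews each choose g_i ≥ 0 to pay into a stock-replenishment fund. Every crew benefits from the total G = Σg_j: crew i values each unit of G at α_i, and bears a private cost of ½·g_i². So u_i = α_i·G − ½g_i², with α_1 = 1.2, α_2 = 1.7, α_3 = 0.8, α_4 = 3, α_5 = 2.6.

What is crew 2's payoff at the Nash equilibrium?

14.365

Crew i's FOC: ∂u_i/∂g_i = α_i − g_i = 0, so g_i* = α_i.
NE contributions = (1.2, 1.7, 0.8, 3, 2.6); G = 9.3.
u_2 = α_2·G − ½·(g_2)² = 1.7·9.3 − ½·1.7² = 14.365.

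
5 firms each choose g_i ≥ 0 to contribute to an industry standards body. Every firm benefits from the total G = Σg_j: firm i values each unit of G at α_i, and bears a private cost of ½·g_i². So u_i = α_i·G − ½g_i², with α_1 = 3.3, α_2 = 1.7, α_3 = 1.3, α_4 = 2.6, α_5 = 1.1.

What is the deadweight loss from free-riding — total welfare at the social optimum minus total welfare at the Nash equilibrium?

Firm i's FOC: ∂u_i/∂g_i = α_i − g_i = 0, so g_i* = α_i.
NE contributions = (3.3, 1.7, 1.3, 2.6, 1.1); G = 10.
W^NE = (Σα)·G − ½Σα_i² = 10² − ½·23.44 = 88.28.
Planner sets g_i = Σα_j = 10 for every i, so G^SO = 5·10 = 50.
W^SO = (Σα)·G^SO − ½·5·(Σα)² = (5/2)·10² = 250.
Deadweight loss = W^SO − W^NE = 161.72.

161.72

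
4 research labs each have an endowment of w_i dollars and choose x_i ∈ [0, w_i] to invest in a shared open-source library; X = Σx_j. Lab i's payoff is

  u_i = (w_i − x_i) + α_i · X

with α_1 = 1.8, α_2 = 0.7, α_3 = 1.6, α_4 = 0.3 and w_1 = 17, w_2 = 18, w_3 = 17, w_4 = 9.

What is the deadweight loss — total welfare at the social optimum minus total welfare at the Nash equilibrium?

∂u_i/∂x_i = α_i − 1, so lab i contributes w_i if α_i > 1, else 0.
α_i > 1 for i ∈ {1, 3}; NE contributions (17, 0, 17, 0), X = 34.
W^NE = Σw_i − X^NE + (Σα_i)·X^NE = 61 + 3.4·34 = 176.6.
Planner: ∂(Σu_j)/∂x_i = Σα_j − 1 = 3.4 > 0, so everyone contributes w_i; X^SO = 61, W^SO = 61 + 3.4·61 = 268.4.
Deadweight loss = 91.8.

91.8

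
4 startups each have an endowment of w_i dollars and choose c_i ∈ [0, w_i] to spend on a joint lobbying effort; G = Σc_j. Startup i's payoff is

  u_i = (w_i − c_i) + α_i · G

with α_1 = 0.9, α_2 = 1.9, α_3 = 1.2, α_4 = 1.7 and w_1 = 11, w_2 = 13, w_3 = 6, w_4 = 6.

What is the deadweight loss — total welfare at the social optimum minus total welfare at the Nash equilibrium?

∂u_i/∂c_i = α_i − 1, so startup i contributes w_i if α_i > 1, else 0.
α_i > 1 for i ∈ {2, 3, 4}; NE contributions (0, 13, 6, 6), G = 25.
W^NE = Σw_i − G^NE + (Σα_i)·G^NE = 36 + 4.7·25 = 153.5.
Planner: ∂(Σu_j)/∂c_i = Σα_j − 1 = 4.7 > 0, so everyone contributes w_i; G^SO = 36, W^SO = 36 + 4.7·36 = 205.2.
Deadweight loss = 51.7.

51.7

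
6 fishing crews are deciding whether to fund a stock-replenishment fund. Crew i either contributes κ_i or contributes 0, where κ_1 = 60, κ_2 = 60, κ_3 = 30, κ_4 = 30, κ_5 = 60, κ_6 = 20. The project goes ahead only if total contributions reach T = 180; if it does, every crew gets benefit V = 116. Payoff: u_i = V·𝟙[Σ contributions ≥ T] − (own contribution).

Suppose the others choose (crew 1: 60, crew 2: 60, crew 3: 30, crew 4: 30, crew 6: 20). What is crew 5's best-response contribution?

0

Others' total = 200 ≥ 180; contributing adds cost 60 for no extra benefit.
Best response: 0.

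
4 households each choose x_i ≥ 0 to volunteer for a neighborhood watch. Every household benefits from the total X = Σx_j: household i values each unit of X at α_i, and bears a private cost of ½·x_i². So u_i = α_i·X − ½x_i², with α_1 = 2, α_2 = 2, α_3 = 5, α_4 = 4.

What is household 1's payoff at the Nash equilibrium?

24

Household i's FOC: ∂u_i/∂x_i = α_i − x_i = 0, so x_i* = α_i.
NE contributions = (2, 2, 5, 4); X = 13.
u_1 = α_1·X − ½·(x_1)² = 2·13 − ½·2² = 24.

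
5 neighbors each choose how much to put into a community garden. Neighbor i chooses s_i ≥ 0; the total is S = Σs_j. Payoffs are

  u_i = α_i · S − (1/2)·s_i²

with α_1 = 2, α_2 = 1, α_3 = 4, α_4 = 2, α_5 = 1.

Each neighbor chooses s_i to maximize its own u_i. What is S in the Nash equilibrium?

Neighbor i's FOC: ∂u_i/∂s_i = α_i − s_i = 0, so s_i* = α_i.
NE contributions = (2, 1, 4, 2, 1); S = 10.

10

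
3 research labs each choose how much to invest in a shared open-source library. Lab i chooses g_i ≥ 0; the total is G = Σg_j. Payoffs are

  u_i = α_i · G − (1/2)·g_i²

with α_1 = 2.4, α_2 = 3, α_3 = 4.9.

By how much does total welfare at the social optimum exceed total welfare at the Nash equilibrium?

Lab i's FOC: ∂u_i/∂g_i = α_i − g_i = 0, so g_i* = α_i.
NE contributions = (2.4, 3, 4.9); G = 10.3.
W^NE = (Σα)·G − ½Σα_i² = 10.3² − ½·38.77 = 86.705.
Planner sets g_i = Σα_j = 10.3 for every i, so G^SO = 3·10.3 = 30.9.
W^SO = (Σα)·G^SO − ½·3·(Σα)² = (3/2)·10.3² = 159.135.
Deadweight loss = W^SO − W^NE = 72.43.

72.43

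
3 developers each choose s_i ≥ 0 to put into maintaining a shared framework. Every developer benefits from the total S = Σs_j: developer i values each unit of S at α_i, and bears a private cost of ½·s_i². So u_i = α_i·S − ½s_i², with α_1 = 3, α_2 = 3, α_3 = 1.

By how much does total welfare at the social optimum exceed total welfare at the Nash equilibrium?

34

Developer i's FOC: ∂u_i/∂s_i = α_i − s_i = 0, so s_i* = α_i.
NE contributions = (3, 3, 1); S = 7.
W^NE = (Σα)·S − ½Σα_i² = 7² − ½·19 = 39.5.
Planner sets s_i = Σα_j = 7 for every i, so S^SO = 3·7 = 21.
W^SO = (Σα)·S^SO − ½·3·(Σα)² = (3/2)·7² = 73.5.
Deadweight loss = W^SO − W^NE = 34.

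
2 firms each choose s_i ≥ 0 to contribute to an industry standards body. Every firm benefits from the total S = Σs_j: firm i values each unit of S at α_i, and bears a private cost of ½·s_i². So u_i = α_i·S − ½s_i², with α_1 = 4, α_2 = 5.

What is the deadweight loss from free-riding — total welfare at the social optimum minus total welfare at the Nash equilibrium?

20.5

Firm i's FOC: ∂u_i/∂s_i = α_i − s_i = 0, so s_i* = α_i.
NE contributions = (4, 5); S = 9.
W^NE = (Σα)·S − ½Σα_i² = 9² − ½·41 = 60.5.
Planner sets s_i = Σα_j = 9 for every i, so S^SO = 2·9 = 18.
W^SO = (Σα)·S^SO − ½·2·(Σα)² = (2/2)·9² = 81.
Deadweight loss = W^SO − W^NE = 20.5.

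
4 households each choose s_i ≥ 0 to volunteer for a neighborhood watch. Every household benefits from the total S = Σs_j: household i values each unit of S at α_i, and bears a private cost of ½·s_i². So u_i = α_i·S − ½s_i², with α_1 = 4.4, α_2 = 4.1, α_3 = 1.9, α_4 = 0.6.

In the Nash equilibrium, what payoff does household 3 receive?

19.095

Household i's FOC: ∂u_i/∂s_i = α_i − s_i = 0, so s_i* = α_i.
NE contributions = (4.4, 4.1, 1.9, 0.6); S = 11.
u_3 = α_3·S − ½·(s_3)² = 1.9·11 − ½·1.9² = 19.095.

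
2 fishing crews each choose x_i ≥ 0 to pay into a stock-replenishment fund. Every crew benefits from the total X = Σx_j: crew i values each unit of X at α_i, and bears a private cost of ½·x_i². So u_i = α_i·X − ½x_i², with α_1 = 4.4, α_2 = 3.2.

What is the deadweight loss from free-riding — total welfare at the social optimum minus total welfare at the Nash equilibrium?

Crew i's FOC: ∂u_i/∂x_i = α_i − x_i = 0, so x_i* = α_i.
NE contributions = (4.4, 3.2); X = 7.6.
W^NE = (Σα)·X − ½Σα_i² = 7.6² − ½·29.6 = 42.96.
Planner sets x_i = Σα_j = 7.6 for every i, so X^SO = 2·7.6 = 15.2.
W^SO = (Σα)·X^SO − ½·2·(Σα)² = (2/2)·7.6² = 57.76.
Deadweight loss = W^SO − W^NE = 14.8.

14.8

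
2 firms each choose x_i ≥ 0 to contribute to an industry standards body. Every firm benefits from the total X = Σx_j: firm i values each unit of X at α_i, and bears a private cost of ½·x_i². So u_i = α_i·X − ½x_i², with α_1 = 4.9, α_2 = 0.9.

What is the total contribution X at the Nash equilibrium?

5.8

Firm i's FOC: ∂u_i/∂x_i = α_i − x_i = 0, so x_i* = α_i.
NE contributions = (4.9, 0.9); X = 5.8.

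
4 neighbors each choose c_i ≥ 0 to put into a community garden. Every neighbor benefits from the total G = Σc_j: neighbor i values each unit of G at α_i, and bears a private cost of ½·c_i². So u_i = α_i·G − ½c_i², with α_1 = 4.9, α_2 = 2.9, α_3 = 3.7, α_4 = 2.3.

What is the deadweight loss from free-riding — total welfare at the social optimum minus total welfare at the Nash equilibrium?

216.14

Neighbor i's FOC: ∂u_i/∂c_i = α_i − c_i = 0, so c_i* = α_i.
NE contributions = (4.9, 2.9, 3.7, 2.3); G = 13.8.
W^NE = (Σα)·G − ½Σα_i² = 13.8² − ½·51.4 = 164.74.
Planner sets c_i = Σα_j = 13.8 for every i, so G^SO = 4·13.8 = 55.2.
W^SO = (Σα)·G^SO − ½·4·(Σα)² = (4/2)·13.8² = 380.88.
Deadweight loss = W^SO − W^NE = 216.14.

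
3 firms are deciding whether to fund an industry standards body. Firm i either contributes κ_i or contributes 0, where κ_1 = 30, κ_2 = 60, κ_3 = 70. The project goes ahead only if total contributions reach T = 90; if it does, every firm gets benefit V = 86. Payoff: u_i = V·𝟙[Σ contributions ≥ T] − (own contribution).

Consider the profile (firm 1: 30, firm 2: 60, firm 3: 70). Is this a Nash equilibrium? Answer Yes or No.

Total = 160 ≥ 90: provided.
Firm 1 (pledges 30, payoff 56): dropping to 0 → total 130, payoff 86. Profitable deviation.

No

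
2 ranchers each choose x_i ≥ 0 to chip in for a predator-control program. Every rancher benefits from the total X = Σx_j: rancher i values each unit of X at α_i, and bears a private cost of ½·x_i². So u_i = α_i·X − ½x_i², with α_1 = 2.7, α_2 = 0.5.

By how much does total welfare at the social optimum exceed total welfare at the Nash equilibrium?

3.77

Rancher i's FOC: ∂u_i/∂x_i = α_i − x_i = 0, so x_i* = α_i.
NE contributions = (2.7, 0.5); X = 3.2.
W^NE = (Σα)·X − ½Σα_i² = 3.2² − ½·7.54 = 6.47.
Planner sets x_i = Σα_j = 3.2 for every i, so X^SO = 2·3.2 = 6.4.
W^SO = (Σα)·X^SO − ½·2·(Σα)² = (2/2)·3.2² = 10.24.
Deadweight loss = W^SO − W^NE = 3.77.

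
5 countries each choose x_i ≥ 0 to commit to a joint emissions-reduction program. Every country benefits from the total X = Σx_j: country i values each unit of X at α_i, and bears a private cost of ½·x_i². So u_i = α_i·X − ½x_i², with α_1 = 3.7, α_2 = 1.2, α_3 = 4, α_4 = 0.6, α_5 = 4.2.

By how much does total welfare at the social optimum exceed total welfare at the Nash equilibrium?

Country i's FOC: ∂u_i/∂x_i = α_i − x_i = 0, so x_i* = α_i.
NE contributions = (3.7, 1.2, 4, 0.6, 4.2); X = 13.7.
W^NE = (Σα)·X − ½Σα_i² = 13.7² − ½·49.13 = 163.125.
Planner sets x_i = Σα_j = 13.7 for every i, so X^SO = 5·13.7 = 68.5.
W^SO = (Σα)·X^SO − ½·5·(Σα)² = (5/2)·13.7² = 469.225.
Deadweight loss = W^SO − W^NE = 306.1.

306.1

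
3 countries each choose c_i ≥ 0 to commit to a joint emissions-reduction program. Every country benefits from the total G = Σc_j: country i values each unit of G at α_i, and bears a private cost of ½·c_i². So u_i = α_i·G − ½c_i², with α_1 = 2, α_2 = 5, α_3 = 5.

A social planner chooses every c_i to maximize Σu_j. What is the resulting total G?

36

Planner FOC: ∂(Σu_j)/∂c_i = (Σα_j) − c_i = 0, so c_i^SO = Σα_j = 12 for every i; G^SO = 36.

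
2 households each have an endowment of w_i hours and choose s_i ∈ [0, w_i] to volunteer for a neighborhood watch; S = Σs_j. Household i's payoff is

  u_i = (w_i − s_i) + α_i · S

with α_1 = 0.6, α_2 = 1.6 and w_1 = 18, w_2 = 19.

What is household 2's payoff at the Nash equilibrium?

∂u_i/∂s_i = α_i − 1, so household i contributes w_i if α_i > 1, else 0.
α_i > 1 for i ∈ {2}; NE contributions (0, 19), S = 19.
u_2 = (19 − 19) + 1.6·19 = 30.4.

30.4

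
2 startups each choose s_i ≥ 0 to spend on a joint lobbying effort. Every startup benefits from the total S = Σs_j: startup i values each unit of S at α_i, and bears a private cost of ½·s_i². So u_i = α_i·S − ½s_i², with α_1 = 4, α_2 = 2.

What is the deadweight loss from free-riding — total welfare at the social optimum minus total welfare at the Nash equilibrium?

10

Startup i's FOC: ∂u_i/∂s_i = α_i − s_i = 0, so s_i* = α_i.
NE contributions = (4, 2); S = 6.
W^NE = (Σα)·S − ½Σα_i² = 6² − ½·20 = 26.
Planner sets s_i = Σα_j = 6 for every i, so S^SO = 2·6 = 12.
W^SO = (Σα)·S^SO − ½·2·(Σα)² = (2/2)·6² = 36.
Deadweight loss = W^SO − W^NE = 10.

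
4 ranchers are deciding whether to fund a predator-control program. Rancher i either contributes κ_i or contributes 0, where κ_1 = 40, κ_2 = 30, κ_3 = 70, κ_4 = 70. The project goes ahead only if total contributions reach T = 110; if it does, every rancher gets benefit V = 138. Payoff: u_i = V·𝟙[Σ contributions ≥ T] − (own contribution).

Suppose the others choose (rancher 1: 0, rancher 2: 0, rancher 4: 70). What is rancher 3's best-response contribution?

Others' total = 70. Contributing 70 brings total to 140 ≥ 110: gain V − κ_3 = 68.
Best response: 70.

70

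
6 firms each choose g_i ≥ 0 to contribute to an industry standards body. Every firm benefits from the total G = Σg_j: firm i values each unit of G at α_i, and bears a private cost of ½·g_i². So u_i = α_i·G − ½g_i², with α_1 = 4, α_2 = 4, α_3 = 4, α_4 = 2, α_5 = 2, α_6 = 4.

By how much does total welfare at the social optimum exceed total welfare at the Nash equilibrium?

Firm i's FOC: ∂u_i/∂g_i = α_i − g_i = 0, so g_i* = α_i.
NE contributions = (4, 4, 4, 2, 2, 4); G = 20.
W^NE = (Σα)·G − ½Σα_i² = 20² − ½·72 = 364.
Planner sets g_i = Σα_j = 20 for every i, so G^SO = 6·20 = 120.
W^SO = (Σα)·G^SO − ½·6·(Σα)² = (6/2)·20² = 1200.
Deadweight loss = W^SO − W^NE = 836.

836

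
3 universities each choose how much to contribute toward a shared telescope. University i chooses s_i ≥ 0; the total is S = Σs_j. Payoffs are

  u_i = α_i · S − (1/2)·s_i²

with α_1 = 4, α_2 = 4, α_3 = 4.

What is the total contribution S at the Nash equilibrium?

12

University i's FOC: ∂u_i/∂s_i = α_i − s_i = 0, so s_i* = α_i.
NE contributions = (4, 4, 4); S = 12.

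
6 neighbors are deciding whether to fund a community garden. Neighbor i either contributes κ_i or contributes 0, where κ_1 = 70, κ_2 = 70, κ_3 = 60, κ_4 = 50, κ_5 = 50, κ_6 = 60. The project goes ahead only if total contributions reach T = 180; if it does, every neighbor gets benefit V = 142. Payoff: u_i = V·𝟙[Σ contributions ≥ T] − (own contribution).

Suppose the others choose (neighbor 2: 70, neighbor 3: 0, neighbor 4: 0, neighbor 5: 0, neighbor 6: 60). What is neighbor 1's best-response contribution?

Others' total = 130. Contributing 70 brings total to 200 ≥ 180: gain V − κ_1 = 72.
Best response: 70.

70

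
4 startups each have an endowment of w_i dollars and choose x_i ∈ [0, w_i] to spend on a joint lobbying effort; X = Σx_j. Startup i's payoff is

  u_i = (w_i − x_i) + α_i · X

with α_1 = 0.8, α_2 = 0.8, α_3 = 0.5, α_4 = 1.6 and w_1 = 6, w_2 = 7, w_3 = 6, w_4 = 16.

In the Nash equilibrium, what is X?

∂u_i/∂x_i = α_i − 1, so startup i contributes w_i if α_i > 1, else 0.
α_i > 1 for i ∈ {4}; NE contributions (0, 0, 0, 16), X = 16.

16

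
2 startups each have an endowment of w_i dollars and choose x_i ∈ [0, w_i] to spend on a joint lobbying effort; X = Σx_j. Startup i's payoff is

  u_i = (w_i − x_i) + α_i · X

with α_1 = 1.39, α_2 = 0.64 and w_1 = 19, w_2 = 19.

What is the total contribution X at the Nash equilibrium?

19

∂u_i/∂x_i = α_i − 1, so startup i contributes w_i if α_i > 1, else 0.
α_i > 1 for i ∈ {1}; NE contributions (19, 0), X = 19.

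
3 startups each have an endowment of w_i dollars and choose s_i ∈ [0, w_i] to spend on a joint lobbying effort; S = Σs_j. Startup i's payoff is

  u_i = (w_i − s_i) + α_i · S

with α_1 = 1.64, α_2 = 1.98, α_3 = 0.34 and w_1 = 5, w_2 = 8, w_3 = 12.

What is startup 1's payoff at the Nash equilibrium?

21.32

∂u_i/∂s_i = α_i − 1, so startup i contributes w_i if α_i > 1, else 0.
α_i > 1 for i ∈ {1, 2}; NE contributions (5, 8, 0), S = 13.
u_1 = (5 − 5) + 1.64·13 = 21.32.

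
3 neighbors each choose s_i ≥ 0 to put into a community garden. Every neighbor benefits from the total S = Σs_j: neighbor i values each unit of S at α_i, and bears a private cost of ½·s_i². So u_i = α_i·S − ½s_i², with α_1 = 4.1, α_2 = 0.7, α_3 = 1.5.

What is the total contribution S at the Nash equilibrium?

Neighbor i's FOC: ∂u_i/∂s_i = α_i − s_i = 0, so s_i* = α_i.
NE contributions = (4.1, 0.7, 1.5); S = 6.3.

6.3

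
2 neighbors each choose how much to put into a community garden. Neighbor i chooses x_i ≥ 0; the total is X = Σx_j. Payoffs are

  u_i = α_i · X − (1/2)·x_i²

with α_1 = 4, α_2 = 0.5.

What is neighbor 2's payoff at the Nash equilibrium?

Neighbor i's FOC: ∂u_i/∂x_i = α_i − x_i = 0, so x_i* = α_i.
NE contributions = (4, 0.5); X = 4.5.
u_2 = α_2·X − ½·(x_2)² = 0.5·4.5 − ½·0.5² = 2.125.

2.125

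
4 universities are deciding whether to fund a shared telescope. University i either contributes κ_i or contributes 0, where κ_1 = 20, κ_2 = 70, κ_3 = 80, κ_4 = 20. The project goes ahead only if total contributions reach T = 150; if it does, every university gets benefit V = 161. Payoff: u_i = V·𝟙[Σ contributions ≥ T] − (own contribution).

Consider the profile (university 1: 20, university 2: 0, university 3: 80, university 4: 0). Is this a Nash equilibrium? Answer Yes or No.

No

Total = 100 < 150: not provided.
University 1 (pledges 20, payoff -20): dropping to 0 → total 80, payoff 0. Profitable deviation.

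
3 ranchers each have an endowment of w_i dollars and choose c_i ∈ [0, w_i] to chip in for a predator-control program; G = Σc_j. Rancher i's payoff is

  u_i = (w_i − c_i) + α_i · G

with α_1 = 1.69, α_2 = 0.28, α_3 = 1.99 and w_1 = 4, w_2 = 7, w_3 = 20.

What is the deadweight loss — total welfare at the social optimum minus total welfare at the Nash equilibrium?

20.72

∂u_i/∂c_i = α_i − 1, so rancher i contributes w_i if α_i > 1, else 0.
α_i > 1 for i ∈ {1, 3}; NE contributions (4, 0, 20), G = 24.
W^NE = Σw_i − G^NE + (Σα_i)·G^NE = 31 + 2.96·24 = 102.04.
Planner: ∂(Σu_j)/∂c_i = Σα_j − 1 = 2.96 > 0, so everyone contributes w_i; G^SO = 31, W^SO = 31 + 2.96·31 = 122.76.
Deadweight loss = 20.72.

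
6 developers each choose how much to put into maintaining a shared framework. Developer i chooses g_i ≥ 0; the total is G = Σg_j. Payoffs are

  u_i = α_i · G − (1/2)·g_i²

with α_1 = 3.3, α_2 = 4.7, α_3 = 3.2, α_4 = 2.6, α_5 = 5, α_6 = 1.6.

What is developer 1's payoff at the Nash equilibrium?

61.875

Developer i's FOC: ∂u_i/∂g_i = α_i − g_i = 0, so g_i* = α_i.
NE contributions = (3.3, 4.7, 3.2, 2.6, 5, 1.6); G = 20.4.
u_1 = α_1·G − ½·(g_1)² = 3.3·20.4 − ½·3.3² = 61.875.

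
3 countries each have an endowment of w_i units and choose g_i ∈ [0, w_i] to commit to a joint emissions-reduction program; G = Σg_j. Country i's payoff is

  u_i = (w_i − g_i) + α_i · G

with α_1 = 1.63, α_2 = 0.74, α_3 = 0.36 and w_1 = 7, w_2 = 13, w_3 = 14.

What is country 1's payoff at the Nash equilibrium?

11.41

∂u_i/∂g_i = α_i − 1, so country i contributes w_i if α_i > 1, else 0.
α_i > 1 for i ∈ {1}; NE contributions (7, 0, 0), G = 7.
u_1 = (7 − 7) + 1.63·7 = 11.41.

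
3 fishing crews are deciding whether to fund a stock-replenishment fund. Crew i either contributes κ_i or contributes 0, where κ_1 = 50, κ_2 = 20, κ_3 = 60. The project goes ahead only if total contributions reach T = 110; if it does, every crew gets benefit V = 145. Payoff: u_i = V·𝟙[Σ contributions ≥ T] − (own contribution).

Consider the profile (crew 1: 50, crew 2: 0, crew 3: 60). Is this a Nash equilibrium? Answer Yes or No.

Total = 110 ≥ 110: provided.
Crew 1 (pledges 50, payoff 95): dropping to 0 → total 60, payoff 0. No gain.
Crew 2 (pledges 0, payoff 145): pledging 20 → total 130, payoff 125. No gain.
Crew 3 (pledges 60, payoff 85): dropping to 0 → total 50, payoff 0. No gain.

Yes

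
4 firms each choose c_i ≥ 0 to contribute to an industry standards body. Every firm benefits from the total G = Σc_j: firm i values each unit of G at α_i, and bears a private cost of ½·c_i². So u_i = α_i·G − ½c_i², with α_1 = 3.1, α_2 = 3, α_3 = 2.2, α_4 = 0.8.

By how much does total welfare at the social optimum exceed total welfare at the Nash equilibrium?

94.855

Firm i's FOC: ∂u_i/∂c_i = α_i − c_i = 0, so c_i* = α_i.
NE contributions = (3.1, 3, 2.2, 0.8); G = 9.1.
W^NE = (Σα)·G − ½Σα_i² = 9.1² − ½·24.09 = 70.765.
Planner sets c_i = Σα_j = 9.1 for every i, so G^SO = 4·9.1 = 36.4.
W^SO = (Σα)·G^SO − ½·4·(Σα)² = (4/2)·9.1² = 165.62.
Deadweight loss = W^SO − W^NE = 94.855.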